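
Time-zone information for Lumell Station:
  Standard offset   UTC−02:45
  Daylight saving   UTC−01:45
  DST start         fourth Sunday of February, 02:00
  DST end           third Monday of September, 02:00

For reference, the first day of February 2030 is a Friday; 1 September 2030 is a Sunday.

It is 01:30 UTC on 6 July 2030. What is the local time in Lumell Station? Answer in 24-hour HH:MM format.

1 February 2030 is a Friday, so the first Sunday is February 3 and the fourth is February 24.
1 September 2030 is a Sunday, so the first Monday is September 2 and the third is September 16.
At the standard offset (UTC−02:45), 01:30 UTC − 2h45m = 22:45 Lumell Station standard time (rolling into the previous day, 5 July 2030).
Daylight saving runs 24 February – 16 September; the standard-time date in Lumell Station, 5 July 2030, is inside that window, so Lumell Station is at UTC−01:45.
01:30 UTC − 1h45m = 23:45 local (rolling into the previous day, 5 July 2030).

23:45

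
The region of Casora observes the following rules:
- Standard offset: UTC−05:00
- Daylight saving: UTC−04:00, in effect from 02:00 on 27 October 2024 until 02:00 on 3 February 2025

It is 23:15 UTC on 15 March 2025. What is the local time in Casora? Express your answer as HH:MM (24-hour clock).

At the standard offset (UTC−05:00), 23:15 UTC − 5h = 18:15 Casora standard time.
The standard-time date in Casora, 15 March 2025, is outside the daylight-saving period (27 October 2024 – 3 February 2025), so Casora is on standard time, UTC−05:00.
23:15 UTC − 5h = 18:15 local.

18:15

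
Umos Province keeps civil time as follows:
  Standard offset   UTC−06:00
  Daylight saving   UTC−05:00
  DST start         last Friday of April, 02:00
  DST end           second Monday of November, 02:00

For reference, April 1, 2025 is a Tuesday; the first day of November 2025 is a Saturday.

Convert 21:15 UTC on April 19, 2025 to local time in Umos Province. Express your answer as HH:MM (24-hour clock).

1 April 2025 is a Tuesday, so Fridays fall on 4, 11, 18, 25; the last is April 25.
1 November 2025 is a Saturday, so the first Monday is November 3 and the second is November 10.
At the standard offset (UTC−06:00), 21:15 UTC − 6h = 15:15 Umos Province standard time.
The standard-time date in Umos Province, April 19, 2025, does not fall between 25 April and 10 November, so daylight saving is not in effect and Umos Province is at UTC−06:00.
21:15 UTC − 6h = 15:15 local.

15:15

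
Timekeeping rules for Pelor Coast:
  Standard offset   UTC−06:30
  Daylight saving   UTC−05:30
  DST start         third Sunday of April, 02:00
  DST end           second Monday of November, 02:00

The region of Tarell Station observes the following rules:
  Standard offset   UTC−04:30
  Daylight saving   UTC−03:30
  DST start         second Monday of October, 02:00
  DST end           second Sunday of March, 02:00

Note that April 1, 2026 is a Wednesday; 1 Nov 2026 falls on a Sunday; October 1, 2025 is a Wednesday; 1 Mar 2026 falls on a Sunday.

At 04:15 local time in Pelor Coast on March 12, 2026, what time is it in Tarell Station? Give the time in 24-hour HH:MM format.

1 April 2026 is a Wednesday, so the first Sunday is April 5 and the third is April 19.
1 November 2026 is a Sunday, so the first Monday is November 2 and the second is November 9.
Daylight saving runs 19 April – 9 November; March 12, 2026 is outside that window, so Pelor Coast is on standard time at UTC−06:30.
04:15 Pelor Coast + 6h30m = 10:45 UTC.
1 October 2025 is a Wednesday, so the first Monday is October 6 and the second is October 13.
1 March 2026 is a Sunday, so the first Sunday is March 1 and the second is March 8.
At the standard offset (UTC−04:30), 10:45 UTC − 4h30m = 06:15 Tarell Station standard time.
The standard-time date in Tarell Station, March 12, 2026, is outside the daylight-saving period (13 October 2025 – 8 March 2026), so Tarell Station is on standard time, UTC−04:30.
10:45 UTC − 4h30m = 06:15 Tarell Station.

06:15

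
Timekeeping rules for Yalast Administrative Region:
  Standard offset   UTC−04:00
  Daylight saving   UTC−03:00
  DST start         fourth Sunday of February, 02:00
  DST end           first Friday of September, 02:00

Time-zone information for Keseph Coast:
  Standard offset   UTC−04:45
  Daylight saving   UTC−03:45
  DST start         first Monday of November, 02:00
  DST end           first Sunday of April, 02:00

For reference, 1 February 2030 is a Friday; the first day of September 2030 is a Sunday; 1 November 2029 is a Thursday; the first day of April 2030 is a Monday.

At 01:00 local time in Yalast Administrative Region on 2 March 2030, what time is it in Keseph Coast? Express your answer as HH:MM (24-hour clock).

1 February 2030 is a Friday, so the first Sunday is February 3 and the fourth is February 24.
1 September 2030 is a Sunday, so the first Friday is September 6.
2 March 2030 falls between 24 February and 6 September, so daylight saving is in effect and Yalast Administrative Region is at UTC−03:00.
01:00 Yalast Administrative Region + 3h = 04:00 UTC.
1 November 2029 is a Thursday, so the first Monday is November 5.
1 April 2030 is a Monday, so the first Sunday is April 7.
At the standard offset (UTC−04:45), 04:00 UTC − 4h45m = 23:15 Keseph Coast standard time (rolling into the previous day, 1 March 2030).
The standard-time date in Keseph Coast, 1 March 2030, falls between 5 November 2029 and 7 April 2030, so daylight saving is in effect and Keseph Coast is at UTC−03:45.
04:00 UTC − 3h45m = 00:15 Keseph Coast.

00:15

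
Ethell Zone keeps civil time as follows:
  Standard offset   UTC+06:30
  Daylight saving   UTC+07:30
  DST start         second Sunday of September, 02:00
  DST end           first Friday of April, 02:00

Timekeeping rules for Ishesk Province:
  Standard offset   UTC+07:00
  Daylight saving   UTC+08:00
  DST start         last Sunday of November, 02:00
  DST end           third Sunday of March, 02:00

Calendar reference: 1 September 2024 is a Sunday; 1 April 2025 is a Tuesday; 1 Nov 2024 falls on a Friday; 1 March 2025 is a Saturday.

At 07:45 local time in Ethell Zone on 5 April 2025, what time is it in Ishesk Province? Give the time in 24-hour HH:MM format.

1 September 2024 is a Sunday, so the first Sunday is September 1 and the second is September 8.
1 April 2025 is a Tuesday, so the first Friday is April 4.
Daylight saving runs 8 September 2024 – 4 April 2025; 5 April 2025 is outside that window, so Ethell Zone is on standard time at UTC+06:30.
07:45 Ethell Zone − 6h30m = 01:15 UTC.
1 November 2024 is a Friday, so Sundays fall on 3, 10, 17, 24; the last is November 24.
1 March 2025 is a Saturday, so the first Sunday is March 2 and the third is March 16.
At the standard offset (UTC+07:00), 01:15 UTC + 7h = 08:15 Ishesk Province standard time.
The standard-time date in Ishesk Province, 5 April 2025, is outside the daylight-saving period (24 November 2024 – 16 March 2025), so Ishesk Province is on standard time, UTC+07:00.
01:15 UTC + 7h = 08:15 Ishesk Province.

08:15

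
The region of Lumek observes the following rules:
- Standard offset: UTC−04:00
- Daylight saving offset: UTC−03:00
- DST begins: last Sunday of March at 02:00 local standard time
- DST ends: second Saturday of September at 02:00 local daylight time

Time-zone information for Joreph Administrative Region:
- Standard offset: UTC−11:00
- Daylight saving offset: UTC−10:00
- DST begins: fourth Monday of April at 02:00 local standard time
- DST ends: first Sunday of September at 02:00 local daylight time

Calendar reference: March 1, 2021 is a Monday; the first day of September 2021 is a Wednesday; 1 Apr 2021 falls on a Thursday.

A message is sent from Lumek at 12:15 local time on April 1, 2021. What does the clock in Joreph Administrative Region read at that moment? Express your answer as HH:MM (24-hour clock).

1 March 2021 is a Monday, so Sundays fall on 7, 14, 21, 28; the last is March 28.
1 September 2021 is a Wednesday, so the first Saturday is September 4 and the second is September 11.
Daylight saving runs 28 March – 11 September; April 1, 2021 is inside that window, so Lumek is at UTC−03:00.
12:15 Lumek + 3h = 15:15 UTC.
1 April 2021 is a Thursday, so the first Monday is April 5 and the fourth is April 26.
1 September 2021 is a Wednesday, so the first Sunday is September 5.
At the standard offset (UTC−11:00), 15:15 UTC − 11h = 04:15 Joreph Administrative Region standard time.
The standard-time date in Joreph Administrative Region, April 1, 2021, does not fall between 26 April and 5 September, so daylight saving is not in effect and Joreph Administrative Region is at UTC−11:00.
15:15 UTC − 11h = 04:15 Joreph Administrative Region.

04:15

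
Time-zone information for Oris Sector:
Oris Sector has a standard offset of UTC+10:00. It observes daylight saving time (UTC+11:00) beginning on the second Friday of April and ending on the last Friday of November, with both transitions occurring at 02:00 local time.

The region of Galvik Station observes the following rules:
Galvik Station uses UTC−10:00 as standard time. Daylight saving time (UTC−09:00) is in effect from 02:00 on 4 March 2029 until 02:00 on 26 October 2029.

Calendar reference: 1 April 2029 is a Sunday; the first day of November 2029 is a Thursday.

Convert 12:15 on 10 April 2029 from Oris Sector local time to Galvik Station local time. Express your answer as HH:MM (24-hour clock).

17:15

1 April 2029 is a Sunday, so the first Friday is April 6 and the second is April 13.
1 November 2029 is a Thursday, so Fridays fall on 2, 9, 16, 23, 30; the last is November 30.
10 April 2029 is outside the daylight-saving period (13 April – 30 November), so Oris Sector is on standard time, UTC+10:00.
12:15 Oris Sector − 10h = 02:15 UTC.
At the standard offset (UTC−10:00), 02:15 UTC − 10h = 16:15 Galvik Station standard time (rolling into the previous day, 9 April 2029).
Daylight saving runs 4 March – 26 October; the standard-time date in Galvik Station, 9 April 2029, is inside that window, so Galvik Station is at UTC−09:00.
02:15 UTC − 9h = 17:15 Galvik Station (rolling into the previous day, 9 April 2029).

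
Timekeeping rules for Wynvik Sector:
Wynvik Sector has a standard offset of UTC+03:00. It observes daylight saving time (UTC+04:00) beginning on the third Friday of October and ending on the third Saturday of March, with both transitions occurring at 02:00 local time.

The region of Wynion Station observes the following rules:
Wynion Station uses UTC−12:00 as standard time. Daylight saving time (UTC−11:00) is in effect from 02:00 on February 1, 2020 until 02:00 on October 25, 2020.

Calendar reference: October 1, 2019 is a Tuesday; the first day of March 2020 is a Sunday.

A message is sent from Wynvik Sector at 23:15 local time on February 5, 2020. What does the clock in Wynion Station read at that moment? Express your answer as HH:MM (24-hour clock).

1 October 2019 is a Tuesday, so the first Friday is October 4 and the third is October 18.
1 March 2020 is a Sunday, so the first Saturday is March 7 and the third is March 21.
Daylight saving runs 18 October 2019 – 21 March 2020; February 5, 2020 is inside that window, so Wynvik Sector is at UTC+04:00.
23:15 Wynvik Sector − 4h = 19:15 UTC.
At the standard offset (UTC−12:00), 19:15 UTC − 12h = 07:15 Wynion Station standard time.
Daylight saving runs 1 February – 25 October; the standard-time date in Wynion Station, February 5, 2020, is inside that window, so Wynion Station is at UTC−11:00.
19:15 UTC − 11h = 08:15 Wynion Station.

08:15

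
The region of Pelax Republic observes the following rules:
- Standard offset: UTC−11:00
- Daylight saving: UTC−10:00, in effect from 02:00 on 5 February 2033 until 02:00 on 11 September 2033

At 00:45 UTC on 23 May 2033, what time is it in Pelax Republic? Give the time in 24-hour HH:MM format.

At the standard offset (UTC−11:00), 00:45 UTC − 11h = 13:45 Pelax Republic standard time (rolling into the previous day, 22 May 2033).
The standard-time date in Pelax Republic, 22 May 2033, falls between 5 February and 11 September, so daylight saving is in effect and Pelax Republic is at UTC−10:00.
00:45 UTC − 10h = 14:45 local (rolling into the previous day, 22 May 2033).

14:45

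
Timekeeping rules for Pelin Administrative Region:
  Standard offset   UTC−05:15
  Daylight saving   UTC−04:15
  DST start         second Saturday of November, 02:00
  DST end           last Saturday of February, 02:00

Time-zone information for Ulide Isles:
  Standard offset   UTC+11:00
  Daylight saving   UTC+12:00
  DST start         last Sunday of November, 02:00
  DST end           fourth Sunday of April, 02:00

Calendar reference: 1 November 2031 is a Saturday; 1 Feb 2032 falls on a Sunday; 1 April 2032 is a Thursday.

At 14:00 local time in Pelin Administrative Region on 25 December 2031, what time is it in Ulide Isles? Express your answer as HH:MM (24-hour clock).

1 November 2031 is a Saturday, so the first Saturday is November 1 and the second is November 8.
1 February 2032 is a Sunday, so Saturdays fall on 7, 14, 21, 28; the last is February 28.
25 December 2031 falls between 8 November 2031 and 28 February 2032, so daylight saving is in effect and Pelin Administrative Region is at UTC−04:15.
14:00 Pelin Administrative Region + 4h15m = 18:15 UTC.
1 November 2031 is a Saturday, so Sundays fall on 2, 9, 16, 23, 30; the last is November 30.
1 April 2032 is a Thursday, so the first Sunday is April 4 and the fourth is April 25.
At the standard offset (UTC+11:00), 18:15 UTC + 11h = 05:15 Ulide Isles standard time (rolling into the next day, 26 December 2031).
The standard-time date in Ulide Isles, 26 December 2031, falls between 30 November 2031 and 25 April 2032, so daylight saving is in effect and Ulide Isles is at UTC+12:00.
18:15 UTC + 12h = 06:15 Ulide Isles (rolling into the next day, 26 December 2031).

06:15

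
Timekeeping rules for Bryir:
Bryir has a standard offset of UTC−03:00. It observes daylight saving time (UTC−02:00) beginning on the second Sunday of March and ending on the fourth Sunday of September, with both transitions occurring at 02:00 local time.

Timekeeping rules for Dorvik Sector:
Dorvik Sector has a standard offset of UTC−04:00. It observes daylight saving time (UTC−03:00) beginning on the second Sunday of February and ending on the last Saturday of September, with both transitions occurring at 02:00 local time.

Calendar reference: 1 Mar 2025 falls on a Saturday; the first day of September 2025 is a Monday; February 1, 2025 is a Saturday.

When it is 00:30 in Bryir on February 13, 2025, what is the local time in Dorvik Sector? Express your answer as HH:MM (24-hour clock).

1 March 2025 is a Saturday, so the first Sunday is March 2 and the second is March 9.
1 September 2025 is a Monday, so the first Sunday is September 7 and the fourth is September 28.
February 13, 2025 is outside the daylight-saving period (9 March – 28 September), so Bryir is on standard time, UTC−03:00.
00:30 Bryir + 3h = 03:30 UTC.
1 February 2025 is a Saturday, so the first Sunday is February 2 and the second is February 9.
1 September 2025 is a Monday, so Saturdays fall on 6, 13, 20, 27; the last is September 27.
At the standard offset (UTC−04:00), 03:30 UTC − 4h = 23:30 Dorvik Sector standard time (rolling into the previous day, 12 February 2025).
Daylight saving runs 9 February – 27 September; the standard-time date in Dorvik Sector, February 12, 2025, is inside that window, so Dorvik Sector is at UTC−03:00.
03:30 UTC − 3h = 00:30 Dorvik Sector.

00:30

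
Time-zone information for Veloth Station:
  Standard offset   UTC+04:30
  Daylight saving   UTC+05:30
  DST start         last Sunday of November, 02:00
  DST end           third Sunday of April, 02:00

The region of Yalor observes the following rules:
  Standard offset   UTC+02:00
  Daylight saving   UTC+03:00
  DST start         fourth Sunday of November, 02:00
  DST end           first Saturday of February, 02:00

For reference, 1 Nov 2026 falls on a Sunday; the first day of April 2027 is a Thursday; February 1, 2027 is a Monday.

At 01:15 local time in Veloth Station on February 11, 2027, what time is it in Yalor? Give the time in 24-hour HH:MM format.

21:45

1 November 2026 is a Sunday, so Sundays fall on 1, 8, 15, 22, 29; the last is November 29.
1 April 2027 is a Thursday, so the first Sunday is April 4 and the third is April 18.
Daylight saving runs 29 November 2026 – 18 April 2027; February 11, 2027 is inside that window, so Veloth Station is at UTC+05:30.
01:15 Veloth Station − 5h30m = 19:45 UTC (rolling into the previous day, 10 February 2027).
1 November 2026 is a Sunday, so the first Sunday is November 1 and the fourth is November 22.
1 February 2027 is a Monday, so the first Saturday is February 6.
At the standard offset (UTC+02:00), 19:45 UTC + 2h = 21:45 Yalor standard time.
The standard-time date in Yalor, February 10, 2027, is outside the daylight-saving period (22 November 2026 – 6 February 2027), so Yalor is on standard time, UTC+02:00.
19:45 UTC + 2h = 21:45 Yalor.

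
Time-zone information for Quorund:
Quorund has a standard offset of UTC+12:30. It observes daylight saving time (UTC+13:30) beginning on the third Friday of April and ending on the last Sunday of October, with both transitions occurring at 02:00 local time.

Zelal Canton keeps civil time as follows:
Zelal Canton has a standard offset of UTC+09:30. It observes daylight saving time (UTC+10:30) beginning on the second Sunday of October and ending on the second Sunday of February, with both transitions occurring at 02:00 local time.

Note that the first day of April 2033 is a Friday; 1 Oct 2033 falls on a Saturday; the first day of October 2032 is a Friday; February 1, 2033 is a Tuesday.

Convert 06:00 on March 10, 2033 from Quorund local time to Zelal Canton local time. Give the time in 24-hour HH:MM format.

1 April 2033 is a Friday, so the first Friday is April 1 and the third is April 15.
1 October 2033 is a Saturday, so Sundays fall on 2, 9, 16, 23, 30; the last is October 30.
Daylight saving runs 15 April – 30 October; March 10, 2033 is outside that window, so Quorund is on standard time at UTC+12:30.
06:00 Quorund − 12h30m = 17:30 UTC (rolling into the previous day, 9 March 2033).
1 October 2032 is a Friday, so the first Sunday is October 3 and the second is October 10.
1 February 2033 is a Tuesday, so the first Sunday is February 6 and the second is February 13.
At the standard offset (UTC+09:30), 17:30 UTC + 9h30m = 03:00 Zelal Canton standard time (rolling into the next day, 10 March 2033).
The standard-time date in Zelal Canton, March 10, 2033, is outside the daylight-saving period (10 October 2032 – 13 February 2033), so Zelal Canton is on standard time, UTC+09:30.
17:30 UTC + 9h30m = 03:00 Zelal Canton (rolling into the next day, 10 March 2033).

03:00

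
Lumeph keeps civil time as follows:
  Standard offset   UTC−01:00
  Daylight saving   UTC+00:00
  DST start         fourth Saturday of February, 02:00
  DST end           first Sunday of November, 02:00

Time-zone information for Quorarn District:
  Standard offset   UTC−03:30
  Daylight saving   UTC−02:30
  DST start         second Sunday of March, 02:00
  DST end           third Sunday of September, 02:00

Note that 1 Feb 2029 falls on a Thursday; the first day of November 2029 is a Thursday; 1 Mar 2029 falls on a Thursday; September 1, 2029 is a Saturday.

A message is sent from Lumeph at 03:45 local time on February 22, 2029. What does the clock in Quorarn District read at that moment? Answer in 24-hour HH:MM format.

1 February 2029 is a Thursday, so the first Saturday is February 3 and the fourth is February 24.
1 November 2029 is a Thursday, so the first Sunday is November 4.
Daylight saving runs 24 February – 4 November; February 22, 2029 is outside that window, so Lumeph is on standard time at UTC−01:00.
03:45 Lumeph + 1h = 04:45 UTC.
1 March 2029 is a Thursday, so the first Sunday is March 4 and the second is March 11.
1 September 2029 is a Saturday, so the first Sunday is September 2 and the third is September 16.
At the standard offset (UTC−03:30), 04:45 UTC − 3h30m = 01:15 Quorarn District standard time.
The standard-time date in Quorarn District, February 22, 2029, is outside the daylight-saving period (11 March – 16 September), so Quorarn District is on standard time, UTC−03:30.
04:45 UTC − 3h30m = 01:15 Quorarn District.

01:15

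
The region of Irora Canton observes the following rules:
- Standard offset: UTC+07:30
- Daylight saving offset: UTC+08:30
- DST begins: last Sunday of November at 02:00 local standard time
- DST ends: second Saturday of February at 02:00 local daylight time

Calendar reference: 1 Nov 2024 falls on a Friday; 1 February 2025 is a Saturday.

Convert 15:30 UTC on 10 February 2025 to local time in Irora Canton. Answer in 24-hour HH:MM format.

1 November 2024 is a Friday, so Sundays fall on 3, 10, 17, 24; the last is November 24.
1 February 2025 is a Saturday, so the first Saturday is February 1 and the second is February 8.
At the standard offset (UTC+07:30), 15:30 UTC + 7h30m = 23:00 Irora Canton standard time.
Daylight saving runs 24 November 2024 – 8 February 2025; the standard-time date in Irora Canton, 10 February 2025, is outside that window, so Irora Canton is on standard time at UTC+07:30.
15:30 UTC + 7h30m = 23:00 local.

23:00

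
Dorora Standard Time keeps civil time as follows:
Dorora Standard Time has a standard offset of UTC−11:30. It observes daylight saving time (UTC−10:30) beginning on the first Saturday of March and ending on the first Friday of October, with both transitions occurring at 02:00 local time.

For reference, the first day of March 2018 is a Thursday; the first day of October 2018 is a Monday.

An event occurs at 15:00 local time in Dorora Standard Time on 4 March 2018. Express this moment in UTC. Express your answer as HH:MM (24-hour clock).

1 March 2018 is a Thursday, so the first Saturday is March 3.
1 October 2018 is a Monday, so the first Friday is October 5.
Daylight saving runs 3 March – 5 October; 4 March 2018 is inside that window, so Dorora Standard Time is at UTC−10:30.
15:00 local + 10h30m = 01:30 UTC (rolling into the next day, 5 March 2018).

01:30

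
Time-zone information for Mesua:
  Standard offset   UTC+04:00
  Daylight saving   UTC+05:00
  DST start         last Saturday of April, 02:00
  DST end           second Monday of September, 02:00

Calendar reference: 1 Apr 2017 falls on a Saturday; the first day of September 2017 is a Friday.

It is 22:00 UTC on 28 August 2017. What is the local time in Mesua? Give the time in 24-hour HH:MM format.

1 April 2017 is a Saturday, so Saturdays fall on 1, 8, 15, 22, 29; the last is April 29.
1 September 2017 is a Friday, so the first Monday is September 4 and the second is September 11.
At the standard offset (UTC+04:00), 22:00 UTC + 4h = 02:00 Mesua standard time (rolling into the next day, 29 August 2017).
Daylight saving runs 29 April – 11 September; the standard-time date in Mesua, 29 August 2017, is inside that window, so Mesua is at UTC+05:00.
22:00 UTC + 5h = 03:00 local (rolling into the next day, 29 August 2017).

03:00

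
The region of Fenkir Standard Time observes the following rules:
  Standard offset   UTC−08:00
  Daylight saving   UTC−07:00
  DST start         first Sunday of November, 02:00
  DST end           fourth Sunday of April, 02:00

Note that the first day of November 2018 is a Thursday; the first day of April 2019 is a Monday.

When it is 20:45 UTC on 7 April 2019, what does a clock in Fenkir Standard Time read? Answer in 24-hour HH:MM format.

1 November 2018 is a Thursday, so the first Sunday is November 4.
1 April 2019 is a Monday, so the first Sunday is April 7 and the fourth is April 28.
At the standard offset (UTC−08:00), 20:45 UTC − 8h = 12:45 Fenkir Standard Time standard time.
Daylight saving runs 4 November 2018 – 28 April 2019; the standard-time date in Fenkir Standard Time, 7 April 2019, is inside that window, so Fenkir Standard Time is at UTC−07:00.
20:45 UTC − 7h = 13:45 local.

13:45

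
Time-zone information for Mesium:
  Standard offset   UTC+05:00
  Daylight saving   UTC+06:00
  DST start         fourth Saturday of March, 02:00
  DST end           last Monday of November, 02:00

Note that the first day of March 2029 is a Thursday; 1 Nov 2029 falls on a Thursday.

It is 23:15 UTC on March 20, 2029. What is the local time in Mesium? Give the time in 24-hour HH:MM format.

04:15

1 March 2029 is a Thursday, so the first Saturday is March 3 and the fourth is March 24.
1 November 2029 is a Thursday, so Mondays fall on 5, 12, 19, 26; the last is November 26.
At the standard offset (UTC+05:00), 23:15 UTC + 5h = 04:15 Mesium standard time (rolling into the next day, 21 March 2029).
The standard-time date in Mesium, March 21, 2029, does not fall between 24 March and 26 November, so daylight saving is not in effect and Mesium is at UTC+05:00.
23:15 UTC + 5h = 04:15 local (rolling into the next day, 21 March 2029).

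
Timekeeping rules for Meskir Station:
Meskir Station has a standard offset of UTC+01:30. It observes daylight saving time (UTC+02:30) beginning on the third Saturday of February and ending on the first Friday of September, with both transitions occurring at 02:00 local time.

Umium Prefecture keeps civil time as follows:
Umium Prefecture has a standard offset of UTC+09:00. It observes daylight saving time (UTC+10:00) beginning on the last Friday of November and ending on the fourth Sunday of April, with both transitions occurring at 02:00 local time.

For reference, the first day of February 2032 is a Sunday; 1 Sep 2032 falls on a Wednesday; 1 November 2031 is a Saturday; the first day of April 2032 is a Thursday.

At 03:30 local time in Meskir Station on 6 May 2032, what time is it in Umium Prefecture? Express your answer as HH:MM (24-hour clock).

1 February 2032 is a Sunday, so the first Saturday is February 7 and the third is February 21.
1 September 2032 is a Wednesday, so the first Friday is September 3.
6 May 2032 lies within the daylight-saving period (21 February – 3 September), so Meskir Station is on daylight time, UTC+02:30.
03:30 Meskir Station − 2h30m = 01:00 UTC.
1 November 2031 is a Saturday, so Fridays fall on 7, 14, 21, 28; the last is November 28.
1 April 2032 is a Thursday, so the first Sunday is April 4 and the fourth is April 25.
At the standard offset (UTC+09:00), 01:00 UTC + 9h = 10:00 Umium Prefecture standard time.
Daylight saving runs 28 November 2031 – 25 April 2032; the standard-time date in Umium Prefecture, 6 May 2032, is outside that window, so Umium Prefecture is on standard time at UTC+09:00.
01:00 UTC + 9h = 10:00 Umium Prefecture.

10:00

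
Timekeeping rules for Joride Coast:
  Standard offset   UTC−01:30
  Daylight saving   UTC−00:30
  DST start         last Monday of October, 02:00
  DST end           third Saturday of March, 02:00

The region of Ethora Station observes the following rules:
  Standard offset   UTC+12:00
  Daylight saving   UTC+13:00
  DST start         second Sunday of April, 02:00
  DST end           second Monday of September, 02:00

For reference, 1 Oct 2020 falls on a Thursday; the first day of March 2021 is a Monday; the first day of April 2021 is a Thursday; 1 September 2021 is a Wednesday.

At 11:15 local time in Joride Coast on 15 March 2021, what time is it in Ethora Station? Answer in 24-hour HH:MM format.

1 October 2020 is a Thursday, so Mondays fall on 5, 12, 19, 26; the last is October 26.
1 March 2021 is a Monday, so the first Saturday is March 6 and the third is March 20.
15 March 2021 lies within the daylight-saving period (26 October 2020 – 20 March 2021), so Joride Coast is on daylight time, UTC−00:30.
11:15 Joride Coast + 0h30m = 11:45 UTC.
1 April 2021 is a Thursday, so the first Sunday is April 4 and the second is April 11.
1 September 2021 is a Wednesday, so the first Monday is September 6 and the second is September 13.
At the standard offset (UTC+12:00), 11:45 UTC + 12h = 23:45 Ethora Station standard time.
The standard-time date in Ethora Station, 15 March 2021, does not fall between 11 April and 13 September, so daylight saving is not in effect and Ethora Station is at UTC+12:00.
11:45 UTC + 12h = 23:45 Ethora Station.

23:45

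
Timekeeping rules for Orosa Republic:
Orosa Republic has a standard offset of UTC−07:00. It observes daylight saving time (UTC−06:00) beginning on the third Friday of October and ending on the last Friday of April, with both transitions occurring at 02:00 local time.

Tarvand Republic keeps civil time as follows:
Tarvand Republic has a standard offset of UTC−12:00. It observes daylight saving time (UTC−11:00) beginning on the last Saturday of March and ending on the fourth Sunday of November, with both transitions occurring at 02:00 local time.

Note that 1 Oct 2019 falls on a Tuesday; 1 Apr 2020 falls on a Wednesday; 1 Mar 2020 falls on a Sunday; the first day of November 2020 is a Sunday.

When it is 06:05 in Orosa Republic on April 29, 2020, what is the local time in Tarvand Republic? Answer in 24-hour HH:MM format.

02:05

1 October 2019 is a Tuesday, so the first Friday is October 4 and the third is October 18.
1 April 2020 is a Wednesday, so Fridays fall on 3, 10, 17, 24; the last is April 24.
April 29, 2020 is outside the daylight-saving period (18 October 2019 – 24 April 2020), so Orosa Republic is on standard time, UTC−07:00.
06:05 Orosa Republic + 7h = 13:05 UTC.
1 March 2020 is a Sunday, so Saturdays fall on 7, 14, 21, 28; the last is March 28.
1 November 2020 is a Sunday, so the first Sunday is November 1 and the fourth is November 22.
At the standard offset (UTC−12:00), 13:05 UTC − 12h = 01:05 Tarvand Republic standard time.
The standard-time date in Tarvand Republic, April 29, 2020, falls between 28 March and 22 November, so daylight saving is in effect and Tarvand Republic is at UTC−11:00.
13:05 UTC − 11h = 02:05 Tarvand Republic.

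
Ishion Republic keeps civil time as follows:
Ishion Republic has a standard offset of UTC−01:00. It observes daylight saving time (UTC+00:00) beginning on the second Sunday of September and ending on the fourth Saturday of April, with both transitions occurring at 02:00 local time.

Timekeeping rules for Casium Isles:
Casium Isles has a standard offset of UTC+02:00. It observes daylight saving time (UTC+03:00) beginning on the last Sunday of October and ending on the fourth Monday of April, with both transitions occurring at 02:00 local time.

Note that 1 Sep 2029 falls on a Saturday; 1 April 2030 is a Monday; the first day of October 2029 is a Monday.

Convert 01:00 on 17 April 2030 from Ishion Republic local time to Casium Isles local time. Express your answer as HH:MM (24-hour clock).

1 September 2029 is a Saturday, so the first Sunday is September 2 and the second is September 9.
1 April 2030 is a Monday, so the first Saturday is April 6 and the fourth is April 27.
17 April 2030 lies within the daylight-saving period (9 September 2029 – 27 April 2030), so Ishion Republic is on daylight time, UTC+00:00.
01:00 Ishion Republic − 0h = 01:00 UTC.
1 October 2029 is a Monday, so Sundays fall on 7, 14, 21, 28; the last is October 28.
1 April 2030 is a Monday, so the first Monday is April 1 and the fourth is April 22.
At the standard offset (UTC+02:00), 01:00 UTC + 2h = 03:00 Casium Isles standard time.
The standard-time date in Casium Isles, 17 April 2030, lies within the daylight-saving period (28 October 2029 – 22 April 2030), so Casium Isles is on daylight time, UTC+03:00.
01:00 UTC + 3h = 04:00 Casium Isles.

04:00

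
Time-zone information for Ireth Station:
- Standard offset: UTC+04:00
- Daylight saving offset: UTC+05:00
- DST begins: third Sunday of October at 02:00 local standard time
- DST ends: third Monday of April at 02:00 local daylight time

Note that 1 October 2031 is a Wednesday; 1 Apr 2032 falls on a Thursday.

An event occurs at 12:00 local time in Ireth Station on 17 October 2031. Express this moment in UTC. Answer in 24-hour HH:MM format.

08:00

1 October 2031 is a Wednesday, so the first Sunday is October 5 and the third is October 19.
1 April 2032 is a Thursday, so the first Monday is April 5 and the third is April 19.
17 October 2031 is outside the daylight-saving period (19 October 2031 – 19 April 2032), so Ireth Station is on standard time, UTC+04:00.
12:00 local − 4h = 08:00 UTC.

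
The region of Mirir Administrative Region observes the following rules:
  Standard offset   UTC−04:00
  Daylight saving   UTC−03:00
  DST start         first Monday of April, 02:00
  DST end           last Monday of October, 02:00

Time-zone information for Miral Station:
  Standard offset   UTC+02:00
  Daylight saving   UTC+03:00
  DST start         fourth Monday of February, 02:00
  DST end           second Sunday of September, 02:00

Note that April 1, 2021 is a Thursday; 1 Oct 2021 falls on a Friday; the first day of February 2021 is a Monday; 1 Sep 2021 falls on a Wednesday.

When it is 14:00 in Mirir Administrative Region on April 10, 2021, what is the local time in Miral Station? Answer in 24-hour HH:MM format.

20:00

1 April 2021 is a Thursday, so the first Monday is April 5.
1 October 2021 is a Friday, so Mondays fall on 4, 11, 18, 25; the last is October 25.
April 10, 2021 falls between 5 April and 25 October, so daylight saving is in effect and Mirir Administrative Region is at UTC−03:00.
14:00 Mirir Administrative Region + 3h = 17:00 UTC.
1 February 2021 is a Monday, so the first Monday is February 1 and the fourth is February 22.
1 September 2021 is a Wednesday, so the first Sunday is September 5 and the second is September 12.
At the standard offset (UTC+02:00), 17:00 UTC + 2h = 19:00 Miral Station standard time.
The standard-time date in Miral Station, April 10, 2021, lies within the daylight-saving period (22 February – 12 September), so Miral Station is on daylight time, UTC+03:00.
17:00 UTC + 3h = 20:00 Miral Station.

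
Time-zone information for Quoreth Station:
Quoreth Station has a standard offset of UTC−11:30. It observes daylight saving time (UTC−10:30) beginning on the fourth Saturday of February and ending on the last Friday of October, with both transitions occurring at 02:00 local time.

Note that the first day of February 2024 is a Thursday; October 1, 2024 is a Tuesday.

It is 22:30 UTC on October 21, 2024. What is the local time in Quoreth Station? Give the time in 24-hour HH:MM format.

12:00

1 February 2024 is a Thursday, so the first Saturday is February 3 and the fourth is February 24.
1 October 2024 is a Tuesday, so Fridays fall on 4, 11, 18, 25; the last is October 25.
At the standard offset (UTC−11:30), 22:30 UTC − 11h30m = 11:00 Quoreth Station standard time.
The standard-time date in Quoreth Station, October 21, 2024, falls between 24 February and 25 October, so daylight saving is in effect and Quoreth Station is at UTC−10:30.
22:30 UTC − 10h30m = 12:00 local.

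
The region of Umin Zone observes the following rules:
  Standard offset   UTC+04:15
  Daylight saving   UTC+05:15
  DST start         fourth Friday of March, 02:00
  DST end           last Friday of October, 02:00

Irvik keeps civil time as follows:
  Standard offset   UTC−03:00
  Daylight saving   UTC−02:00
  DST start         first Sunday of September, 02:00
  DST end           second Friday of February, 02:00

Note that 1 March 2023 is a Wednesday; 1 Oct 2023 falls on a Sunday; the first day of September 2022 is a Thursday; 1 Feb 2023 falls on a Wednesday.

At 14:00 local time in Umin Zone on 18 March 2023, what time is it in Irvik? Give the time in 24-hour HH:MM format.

06:45

1 March 2023 is a Wednesday, so the first Friday is March 3 and the fourth is March 24.
1 October 2023 is a Sunday, so Fridays fall on 6, 13, 20, 27; the last is October 27.
18 March 2023 is outside the daylight-saving period (24 March – 27 October), so Umin Zone is on standard time, UTC+04:15.
14:00 Umin Zone − 4h15m = 09:45 UTC.
1 September 2022 is a Thursday, so the first Sunday is September 4.
1 February 2023 is a Wednesday, so the first Friday is February 3 and the second is February 10.
At the standard offset (UTC−03:00), 09:45 UTC − 3h = 06:45 Irvik standard time.
The standard-time date in Irvik, 18 March 2023, does not fall between 4 September 2022 and 10 February 2023, so daylight saving is not in effect and Irvik is at UTC−03:00.
09:45 UTC − 3h = 06:45 Irvik.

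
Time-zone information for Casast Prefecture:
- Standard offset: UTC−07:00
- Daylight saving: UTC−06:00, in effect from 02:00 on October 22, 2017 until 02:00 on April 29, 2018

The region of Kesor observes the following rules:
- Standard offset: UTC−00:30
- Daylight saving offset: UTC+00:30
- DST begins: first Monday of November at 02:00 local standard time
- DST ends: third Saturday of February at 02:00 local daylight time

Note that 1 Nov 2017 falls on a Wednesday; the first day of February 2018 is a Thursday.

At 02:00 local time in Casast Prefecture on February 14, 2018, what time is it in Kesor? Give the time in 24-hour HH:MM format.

08:30

Daylight saving runs 22 October 2017 – 29 April 2018; February 14, 2018 is inside that window, so Casast Prefecture is at UTC−06:00.
02:00 Casast Prefecture + 6h = 08:00 UTC.
1 November 2017 is a Wednesday, so the first Monday is November 6.
1 February 2018 is a Thursday, so the first Saturday is February 3 and the third is February 17.
At the standard offset (UTC−00:30), 08:00 UTC − 0h30m = 07:30 Kesor standard time.
Daylight saving runs 6 November 2017 – 17 February 2018; the standard-time date in Kesor, February 14, 2018, is inside that window, so Kesor is at UTC+00:30.
08:00 UTC + 0h30m = 08:30 Kesor.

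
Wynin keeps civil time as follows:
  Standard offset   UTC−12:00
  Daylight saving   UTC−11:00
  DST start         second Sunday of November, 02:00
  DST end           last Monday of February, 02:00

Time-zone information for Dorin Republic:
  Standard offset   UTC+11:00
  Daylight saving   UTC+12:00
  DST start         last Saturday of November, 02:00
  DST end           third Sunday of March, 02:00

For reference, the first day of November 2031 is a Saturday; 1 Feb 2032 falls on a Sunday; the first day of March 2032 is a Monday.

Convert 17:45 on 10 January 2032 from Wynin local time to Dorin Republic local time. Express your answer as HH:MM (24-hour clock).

1 November 2031 is a Saturday, so the first Sunday is November 2 and the second is November 9.
1 February 2032 is a Sunday, so Mondays fall on 2, 9, 16, 23; the last is February 23.
Daylight saving runs 9 November 2031 – 23 February 2032; 10 January 2032 is inside that window, so Wynin is at UTC−11:00.
17:45 Wynin + 11h = 04:45 UTC (rolling into the next day, 11 January 2032).
1 November 2031 is a Saturday, so Saturdays fall on 1, 8, 15, 22, 29; the last is November 29.
1 March 2032 is a Monday, so the first Sunday is March 7 and the third is March 21.
At the standard offset (UTC+11:00), 04:45 UTC + 11h = 15:45 Dorin Republic standard time.
The standard-time date in Dorin Republic, 11 January 2032, lies within the daylight-saving period (29 November 2031 – 21 March 2032), so Dorin Republic is on daylight time, UTC+12:00.
04:45 UTC + 12h = 16:45 Dorin Republic.

16:45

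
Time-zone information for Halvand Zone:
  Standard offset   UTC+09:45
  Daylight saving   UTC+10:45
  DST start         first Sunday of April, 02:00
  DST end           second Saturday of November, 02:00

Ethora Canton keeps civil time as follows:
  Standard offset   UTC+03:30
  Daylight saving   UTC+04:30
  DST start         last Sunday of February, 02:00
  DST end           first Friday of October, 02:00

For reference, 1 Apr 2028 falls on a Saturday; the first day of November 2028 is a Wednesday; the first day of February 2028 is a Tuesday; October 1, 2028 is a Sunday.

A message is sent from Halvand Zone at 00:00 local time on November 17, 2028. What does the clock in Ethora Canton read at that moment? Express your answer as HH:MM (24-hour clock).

17:45

1 April 2028 is a Saturday, so the first Sunday is April 2.
1 November 2028 is a Wednesday, so the first Saturday is November 4 and the second is November 11.
November 17, 2028 is outside the daylight-saving period (2 April – 11 November), so Halvand Zone is on standard time, UTC+09:45.
00:00 Halvand Zone − 9h45m = 14:15 UTC (rolling into the previous day, 16 November 2028).
1 February 2028 is a Tuesday, so Sundays fall on 6, 13, 20, 27; the last is February 27.
1 October 2028 is a Sunday, so the first Friday is October 6.
At the standard offset (UTC+03:30), 14:15 UTC + 3h30m = 17:45 Ethora Canton standard time.
The standard-time date in Ethora Canton, November 16, 2028, is outside the daylight-saving period (27 February – 6 October), so Ethora Canton is on standard time, UTC+03:30.
14:15 UTC + 3h30m = 17:45 Ethora Canton.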